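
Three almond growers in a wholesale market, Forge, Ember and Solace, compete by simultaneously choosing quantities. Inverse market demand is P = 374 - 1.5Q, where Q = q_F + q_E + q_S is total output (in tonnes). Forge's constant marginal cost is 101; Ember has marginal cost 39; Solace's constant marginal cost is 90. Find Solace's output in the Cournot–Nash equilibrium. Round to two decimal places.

Forge's profit: π_F = (374 - 1.5Q)q_F - (101q_F). Setting ∂π_F/∂q_F = 0: 273 - 3q_F - (3/2)(q_E + q_S) = 0.
Ember's profit: π_E = (374 - 1.5Q)q_E - (39q_E). Setting ∂π_E/∂q_E = 0: 335 - 3q_E - (3/2)(q_F + q_S) = 0.
Solace's first-order condition: 284 - 3q_S - (3/2)(q_F + q_E) = 0.
Adding the 3 conditions: 892 − 3Q − 3Q = 0, i.e. Q = 446/3.
Back-substituting: q_F = (273 − 223)/(3/2) = 100/3, q_E = (335 − 223)/(3/2) = 224/3, q_S = (284 − 223)/(3/2) = 122/3.

40.67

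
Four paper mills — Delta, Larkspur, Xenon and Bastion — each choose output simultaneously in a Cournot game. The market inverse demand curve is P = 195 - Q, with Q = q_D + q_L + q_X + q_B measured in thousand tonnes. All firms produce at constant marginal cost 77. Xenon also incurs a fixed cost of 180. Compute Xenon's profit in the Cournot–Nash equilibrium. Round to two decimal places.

Each firm earns π_i = (195 - Q)q_i - 77q_i.
Setting ∂π_i/∂q_i = 0 with rivals' quantities fixed: 118 - 2q_i - Σ_{j≠i} q_j = 0.
With identical firms every q_j equals q_i, so Σ_{j≠i} q_j = 3q_i and 118 = 5q_i, giving q_i = 118/5.
Price P = 195 - 472/5 = 503/5.
Xenon's profit: (503/5 - 77)·(118/5) - 180 = 376.9600.

376.96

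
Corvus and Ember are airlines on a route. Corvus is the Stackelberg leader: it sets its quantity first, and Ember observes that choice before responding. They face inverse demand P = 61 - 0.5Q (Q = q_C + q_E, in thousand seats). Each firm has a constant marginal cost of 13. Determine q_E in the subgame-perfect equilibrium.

Solve by backward induction. Given q_C, the follower Ember maximises π_E = (61 - (1/2)q_C - (1/2)q_E)q_E - 13q_E.
Setting the follower's marginal profit to zero, 48 - (1/2)q_C - q_E = 0, i.e. q_E = (48 - (1/2)q_C).
Corvus substitutes q_E(q_C) into its own profit: π_C = q_C(61 - (1/2)q_C - (48 - (1/2)q_C)/2) - 13q_C = (37 - (1/4)q_C)q_C - 13q_C.
The leader's first-order condition 24 - (1/2)q_C = 0 yields q_C = 48.
Then q_E = (48 - (1/2)·48) = 24.

24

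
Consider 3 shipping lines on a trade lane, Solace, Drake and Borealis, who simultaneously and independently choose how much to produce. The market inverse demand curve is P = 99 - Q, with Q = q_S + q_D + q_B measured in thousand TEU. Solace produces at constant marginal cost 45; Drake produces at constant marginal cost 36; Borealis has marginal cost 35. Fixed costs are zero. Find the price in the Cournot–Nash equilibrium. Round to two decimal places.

53.75

Solace's profit: π_S = (99 - Q)q_S - (45q_S). Setting ∂π_S/∂q_S = 0: 54 - 2q_S - (q_D + q_B) = 0.
Drake's profit: π_D = (99 - Q)q_D - (36q_D). Setting ∂π_D/∂q_D = 0: 63 - 2q_D - (q_S + q_B) = 0.
Borealis's profit: π_B = (99 - Q)q_B - (35q_B). Setting ∂π_B/∂q_B = 0: 64 - 2q_B - (q_S + q_D) = 0.
Adding the 3 first-order conditions: 181 − 4Q = 0, so Q = 181/4.
Back-substituting: q_S = (54 − 181/4) = 35/4, q_D = (63 − 181/4) = 71/4, q_B = (64 − 181/4) = 75/4.
Total output Q = 181/4, so price P = 99 - 181/4 = 215/4.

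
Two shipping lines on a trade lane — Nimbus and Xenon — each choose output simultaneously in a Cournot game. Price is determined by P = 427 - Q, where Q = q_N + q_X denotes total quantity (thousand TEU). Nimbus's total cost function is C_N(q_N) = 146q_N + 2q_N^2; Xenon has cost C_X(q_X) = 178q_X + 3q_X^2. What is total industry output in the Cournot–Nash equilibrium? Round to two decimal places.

Nimbus's profit: π_N = (427 - Q)q_N - (146q_N + 2q_N²). Setting ∂π_N/∂q_N = 0: 281 - 6q_N - (q_X) = 0.
Xenon's profit: π_X = (427 - Q)q_X - (178q_X + 3q_X²). Setting ∂π_X/∂q_X = 0: 249 - 8q_X - (q_N) = 0.
So q_N = (281 - q_X)/6 and q_X = (249 - q_N)/8.
Solving the pair: q_N = 1999/47, q_X = 1213/47.
Total output Q = 1999/47 + 1213/47 = 68.3404.

68.34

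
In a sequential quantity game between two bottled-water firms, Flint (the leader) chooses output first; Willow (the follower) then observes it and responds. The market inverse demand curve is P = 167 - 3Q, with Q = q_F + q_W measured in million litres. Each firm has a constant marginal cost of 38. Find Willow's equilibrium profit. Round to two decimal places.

346.69

The follower Willow best-responds to any q_F: π_W = (167 - 3Q)q_W - 38q_W.
Setting the follower's marginal profit to zero, 129 - 3q_F - 6q_W = 0, i.e. q_W = (129 - 3q_F)/6.
Flint substitutes q_W(q_F) into its own profit: π_F = q_F(167 - 3q_F - (129 - 3q_F)/2) - 38q_F = (205/2 - (3/2)q_F)q_F - 38q_F.
Leader FOC: 129/2 - 3q_F = 0, so q_F = 43/2.
Then q_W = (129 - 3·(43/2))/6 = 43/4.
Price P = 167 - 3·(129/4) = 281/4.
Willow's profit: (281/4 - 38)·(43/4) = 346.6875.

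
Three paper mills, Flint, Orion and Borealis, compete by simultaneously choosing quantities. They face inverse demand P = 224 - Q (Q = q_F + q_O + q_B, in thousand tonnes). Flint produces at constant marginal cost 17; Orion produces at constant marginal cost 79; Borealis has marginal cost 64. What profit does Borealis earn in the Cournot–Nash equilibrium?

1024

Flint's profit: π_F = (224 - Q)q_F - (17q_F). Setting ∂π_F/∂q_F = 0: 207 - 2q_F - (q_O + q_B) = 0.
Orion's profit: π_O = (224 - Q)q_O - (79q_O). Setting ∂π_O/∂q_O = 0: 145 - 2q_O - (q_F + q_B) = 0.
Borealis's profit: π_B = (224 - Q)q_B - (64q_B). Setting ∂π_B/∂q_B = 0: 160 - 2q_B - (q_F + q_O) = 0.
Summing all 3 equations gives 512 − 4Q = 0, hence Q = 128.
Back-substituting: q_F = (207 − 128) = 79, q_O = (145 − 128) = 17, q_B = (160 − 128) = 32.
Price P = 224 - 128 = 96.
Borealis's profit: (96 - 64)·32 = 1024.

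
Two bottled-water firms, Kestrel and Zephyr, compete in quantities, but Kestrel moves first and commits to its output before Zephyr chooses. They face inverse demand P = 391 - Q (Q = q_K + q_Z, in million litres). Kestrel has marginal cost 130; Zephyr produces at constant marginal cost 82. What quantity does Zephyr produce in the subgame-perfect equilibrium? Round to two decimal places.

101.25

Solve by backward induction. Given q_K, the follower Zephyr maximises π_Z = (391 - q_K - q_Z)q_Z - 82q_Z.
Setting the follower's marginal profit to zero, 309 - q_K - 2q_Z = 0, i.e. q_Z = (309 - q_K)/2.
The leader anticipates this reaction. Substituting into P = 391 - Q gives P = 473/2 - (1/2)q_K, so π_K = (473/2 - (1/2)q_K)q_K - 130q_K.
Maximising: ∂π_K/∂q_K = 213/2 - q_K = 0, giving q_K = 213/2.
Then q_Z = (309 - 213/2)/2 = 405/4.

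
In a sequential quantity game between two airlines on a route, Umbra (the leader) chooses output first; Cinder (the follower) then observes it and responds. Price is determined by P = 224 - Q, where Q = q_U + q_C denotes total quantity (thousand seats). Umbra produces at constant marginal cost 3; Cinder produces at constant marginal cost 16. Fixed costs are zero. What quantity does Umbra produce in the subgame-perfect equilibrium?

117

The follower Cinder best-responds to any q_U: π_C = (224 - Q)q_C - 16q_C.
∂π_C/∂q_C = 208 - q_U - 2q_C = 0 gives the reaction function q_C = (208 - q_U)/2.
Umbra substitutes q_C(q_U) into its own profit: π_U = q_U(224 - q_U - (208 - q_U)/2) - 3q_U = (120 - (1/2)q_U)q_U - 3q_U.
Leader FOC: 117 - q_U = 0, so q_U = 117.
Then q_C = (208 - 117)/2 = 91/2.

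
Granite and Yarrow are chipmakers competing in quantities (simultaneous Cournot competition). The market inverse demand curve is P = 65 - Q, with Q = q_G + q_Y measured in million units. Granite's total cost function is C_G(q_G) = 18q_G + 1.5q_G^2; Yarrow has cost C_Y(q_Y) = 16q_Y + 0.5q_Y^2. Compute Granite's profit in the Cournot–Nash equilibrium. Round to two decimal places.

Granite's profit: π_G = (65 - Q)q_G - (18q_G + (3/2)q_G²). Setting ∂π_G/∂q_G = 0: 47 - 5q_G - (q_Y) = 0.
Yarrow's profit: π_Y = (65 - Q)q_Y - (16q_Y + (1/2)q_Y²). Setting ∂π_Y/∂q_Y = 0: 49 - 3q_Y - (q_G) = 0.
So q_G = (47 - q_Y)/5 and q_Y = (49 - q_G)/3.
Solving the pair: q_G = 46/7, q_Y = 99/7.
Price P = 65 - 145/7 = 310/7.
Granite's profit: (310/7)·(46/7) - 18·(46/7) - (3/2)(46/7)² = 107.9592.

107.96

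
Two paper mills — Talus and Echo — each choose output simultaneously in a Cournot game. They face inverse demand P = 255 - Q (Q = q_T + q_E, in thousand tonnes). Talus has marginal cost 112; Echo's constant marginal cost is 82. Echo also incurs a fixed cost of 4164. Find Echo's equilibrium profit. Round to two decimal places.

414.78

Talus's profit: π_T = (255 - Q)q_T - (112q_T). Setting ∂π_T/∂q_T = 0: 143 - 2q_T - (q_E) = 0.
Echo's first-order condition: 173 - 2q_E - (q_T) = 0.
Rearranging gives the reaction functions q_T = (143 - q_E)/2 and q_E = (173 - q_T)/2.
Substituting one into the other gives q_T = 113/3 and q_E = 203/3.
Price P = 255 - 316/3 = 449/3.
Echo's profit: (449/3 - 82)·(203/3) - 4164 = 414.7778.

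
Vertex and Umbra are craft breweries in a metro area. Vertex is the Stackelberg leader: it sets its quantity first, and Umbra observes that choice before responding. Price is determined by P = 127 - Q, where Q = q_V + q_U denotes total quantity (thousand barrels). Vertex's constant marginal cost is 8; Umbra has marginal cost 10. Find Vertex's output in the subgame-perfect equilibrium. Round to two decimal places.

60.50

The follower Umbra best-responds to any q_V: π_U = (127 - Q)q_U - 10q_U.
∂π_U/∂q_U = 117 - q_V - 2q_U = 0 gives the reaction function q_U = (117 - q_V)/2.
The leader anticipates this reaction. Substituting into P = 127 - Q gives P = 137/2 - (1/2)q_V, so π_V = (137/2 - (1/2)q_V)q_V - 8q_V.
The leader's first-order condition 121/2 - q_V = 0 yields q_V = 121/2.
Then q_U = (117 - 121/2)/2 = 113/4.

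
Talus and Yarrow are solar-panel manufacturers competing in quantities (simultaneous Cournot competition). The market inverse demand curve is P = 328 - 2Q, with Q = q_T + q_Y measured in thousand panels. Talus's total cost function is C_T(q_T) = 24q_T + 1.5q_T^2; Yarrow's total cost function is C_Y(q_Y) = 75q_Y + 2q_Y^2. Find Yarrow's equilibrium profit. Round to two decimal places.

2000.84

Talus's profit: π_T = (328 - 2Q)q_T - (24q_T + (3/2)q_T²). Setting ∂π_T/∂q_T = 0: 304 - 7q_T - 2(q_Y) = 0.
Yarrow's profit: π_Y = (328 - 2Q)q_Y - (75q_Y + 2q_Y²). Setting ∂π_Y/∂q_Y = 0: 253 - 8q_Y - 2(q_T) = 0.
So q_T = (304 - 2q_Y)/7 and q_Y = (253 - 2q_T)/8.
Substituting one into the other gives q_T = 963/26 and q_Y = 1163/52.
Price P = 328 - 2·59.4038 = 209.1923.
Yarrow's profit: 209.1923·(1163/52) - 75·(1163/52) - 2(1163/52)² = 2000.8417.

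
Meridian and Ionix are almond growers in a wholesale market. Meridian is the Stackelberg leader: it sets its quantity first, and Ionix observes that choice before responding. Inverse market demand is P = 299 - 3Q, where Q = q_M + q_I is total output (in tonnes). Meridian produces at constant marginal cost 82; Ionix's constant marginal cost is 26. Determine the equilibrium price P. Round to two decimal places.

The follower Ionix best-responds to any q_M: π_I = (299 - 3Q)q_I - 26q_I.
Setting the follower's marginal profit to zero, 273 - 3q_M - 6q_I = 0, i.e. q_I = (273 - 3q_M)/6.
The leader anticipates this reaction. Substituting into P = 299 - 3Q gives P = 325/2 - (3/2)q_M, so π_M = (325/2 - (3/2)q_M)q_M - 82q_M.
Maximising: ∂π_M/∂q_M = 161/2 - 3q_M = 0, giving q_M = 161/6.
Then q_I = (273 - 3·(161/6))/6 = 385/12.
Total output Q = 707/12, so price P = 299 - 3·(707/12) = 489/4.

122.25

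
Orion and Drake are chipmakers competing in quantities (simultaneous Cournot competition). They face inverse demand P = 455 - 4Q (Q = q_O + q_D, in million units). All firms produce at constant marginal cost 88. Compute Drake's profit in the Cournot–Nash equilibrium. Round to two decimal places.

3741.36

Each firm earns π_i = (455 - 4Q)q_i - 88q_i.
Setting ∂π_i/∂q_i = 0 with rivals' quantities fixed: 367 - 8q_i - 4q_j = 0.
With identical firms every q_j equals q_i, so q_j = q_i and 367 = 12q_i, giving q_i = 367/12.
Price P = 455 - 4·(367/6) = 631/3.
Drake's profit: (631/3 - 88)·(367/12) = 3741.3611.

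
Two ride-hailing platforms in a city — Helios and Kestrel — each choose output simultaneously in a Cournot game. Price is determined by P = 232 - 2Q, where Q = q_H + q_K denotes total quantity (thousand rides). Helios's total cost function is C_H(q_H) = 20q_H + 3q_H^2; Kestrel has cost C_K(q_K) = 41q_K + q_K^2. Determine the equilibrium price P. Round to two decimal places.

Helios's profit: π_H = (232 - 2Q)q_H - (20q_H + 3q_H²). Setting ∂π_H/∂q_H = 0: 212 - 10q_H - 2(q_K) = 0.
Kestrel's profit: π_K = (232 - 2Q)q_K - (41q_K + q_K²). Setting ∂π_K/∂q_K = 0: 191 - 6q_K - 2(q_H) = 0.
Best responses: q_H = (212 - 2q_K)/10, q_K = (191 - 2q_H)/6.
Solving the pair: q_H = 445/28, q_K = 743/28.
Total output Q = 297/7, so price P = 232 - 2·(297/7) = 1030/7.

147.14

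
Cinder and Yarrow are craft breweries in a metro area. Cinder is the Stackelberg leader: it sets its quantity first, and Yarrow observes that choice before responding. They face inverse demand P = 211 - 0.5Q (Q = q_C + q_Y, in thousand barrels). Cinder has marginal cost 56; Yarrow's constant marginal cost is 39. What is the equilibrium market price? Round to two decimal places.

90.50

Solve by backward induction. Given q_C, the follower Yarrow maximises π_Y = (211 - (1/2)q_C - (1/2)q_Y)q_Y - 39q_Y.
Follower FOC: 172 - (1/2)q_C - q_Y = 0, so q_Y(q_C) = (172 - (1/2)q_C).
Cinder substitutes q_Y(q_C) into its own profit: π_C = q_C(211 - (1/2)q_C - (172 - (1/2)q_C)/2) - 56q_C = (125 - (1/4)q_C)q_C - 56q_C.
Leader FOC: 69 - (1/2)q_C = 0, so q_C = 138.
Then q_Y = (172 - (1/2)·138) = 103.
Total output Q = 241, so price P = 211 - (1/2)·241 = 181/2.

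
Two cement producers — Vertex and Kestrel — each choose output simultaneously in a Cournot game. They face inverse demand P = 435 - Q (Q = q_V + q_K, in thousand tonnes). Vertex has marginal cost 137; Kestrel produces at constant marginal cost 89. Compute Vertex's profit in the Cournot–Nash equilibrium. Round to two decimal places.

6944.44

Vertex's profit: π_V = (435 - Q)q_V - (137q_V). Setting ∂π_V/∂q_V = 0: 298 - 2q_V - (q_K) = 0.
Kestrel's profit: π_K = (435 - Q)q_K - (89q_K). Setting ∂π_K/∂q_K = 0: 346 - 2q_K - (q_V) = 0.
So q_V = (298 - q_K)/2 and q_K = (346 - q_V)/2.
Solving the pair: q_V = 250/3, q_K = 394/3.
Price P = 435 - 644/3 = 661/3.
Vertex's profit: (661/3 - 137)·(250/3) = 6944.4444.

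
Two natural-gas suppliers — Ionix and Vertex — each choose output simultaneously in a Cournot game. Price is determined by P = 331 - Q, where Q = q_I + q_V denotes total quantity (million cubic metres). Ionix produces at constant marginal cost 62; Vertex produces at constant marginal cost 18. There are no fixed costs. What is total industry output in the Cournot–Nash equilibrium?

Ionix's profit: π_I = (331 - Q)q_I - (62q_I). Setting ∂π_I/∂q_I = 0: 269 - 2q_I - (q_V) = 0.
Vertex's first-order condition: 313 - 2q_V - (q_I) = 0.
So q_I = (269 - q_V)/2 and q_V = (313 - q_I)/2.
Solving the pair: q_I = 75, q_V = 119.
Total output Q = 75 + 119 = 194.

194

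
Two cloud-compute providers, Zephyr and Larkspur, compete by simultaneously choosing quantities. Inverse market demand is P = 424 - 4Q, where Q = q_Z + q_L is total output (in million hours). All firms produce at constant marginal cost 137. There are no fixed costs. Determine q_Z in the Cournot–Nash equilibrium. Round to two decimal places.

23.92

A representative firm's profit is π_i = q_i(424 - 4Q) - 137q_i.
Setting ∂π_i/∂q_i = 0 with rivals' quantities fixed: 287 - 8q_i - 4q_j = 0.
With identical firms every q_j equals q_i, so q_j = q_i and 287 = 12q_i, giving q_i = 287/12.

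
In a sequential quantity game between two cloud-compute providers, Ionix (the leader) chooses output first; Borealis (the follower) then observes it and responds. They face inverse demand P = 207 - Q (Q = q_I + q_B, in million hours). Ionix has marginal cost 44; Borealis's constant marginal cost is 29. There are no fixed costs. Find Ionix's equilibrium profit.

2738

The follower Borealis best-responds to any q_I: π_B = (207 - Q)q_B - 29q_B.
Follower FOC: 178 - q_I - 2q_B = 0, so q_B(q_I) = (178 - q_I)/2.
The leader anticipates this reaction. Substituting into P = 207 - Q gives P = 118 - (1/2)q_I, so π_I = (118 - (1/2)q_I)q_I - 44q_I.
The leader's first-order condition 74 - q_I = 0 yields q_I = 74.
Then q_B = (178 - 74)/2 = 52.
Price P = 207 - 126 = 81.
Ionix's profit: (81 - 44)·74 = 2738.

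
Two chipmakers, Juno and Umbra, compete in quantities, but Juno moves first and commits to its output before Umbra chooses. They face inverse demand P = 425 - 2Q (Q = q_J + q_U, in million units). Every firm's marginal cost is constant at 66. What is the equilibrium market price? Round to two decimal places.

155.75

Solve by backward induction. Given q_J, the follower Umbra maximises π_U = (425 - 2q_J - 2q_U)q_U - 66q_U.
Setting the follower's marginal profit to zero, 359 - 2q_J - 4q_U = 0, i.e. q_U = (359 - 2q_J)/4.
The leader anticipates this reaction. Substituting into P = 425 - 2Q gives P = 491/2 - q_J, so π_J = (491/2 - q_J)q_J - 66q_J.
Maximising: ∂π_J/∂q_J = 359/2 - 2q_J = 0, giving q_J = 359/4.
Then q_U = (359 - 2·(359/4))/4 = 359/8.
Total output Q = 1077/8, so price P = 425 - 2·(1077/8) = 623/4.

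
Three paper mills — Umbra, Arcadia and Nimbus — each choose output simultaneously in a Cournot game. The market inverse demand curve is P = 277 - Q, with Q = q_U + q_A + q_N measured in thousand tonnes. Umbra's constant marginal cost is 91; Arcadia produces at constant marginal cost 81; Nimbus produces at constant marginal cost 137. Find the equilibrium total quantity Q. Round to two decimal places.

130.50

Umbra's profit: π_U = (277 - Q)q_U - (91q_U). Setting ∂π_U/∂q_U = 0: 186 - 2q_U - (q_A + q_N) = 0.
Arcadia's first-order condition: 196 - 2q_A - (q_U + q_N) = 0.
Nimbus's first-order condition: 140 - 2q_N - (q_U + q_A) = 0.
Adding the 3 first-order conditions: 522 − 4Q = 0, so Q = 261/2.
Back-substituting: q_U = (186 − 261/2) = 111/2, q_A = (196 − 261/2) = 131/2, q_N = (140 − 261/2) = 19/2.
Total output Q = 111/2 + 131/2 + 19/2 = 261/2.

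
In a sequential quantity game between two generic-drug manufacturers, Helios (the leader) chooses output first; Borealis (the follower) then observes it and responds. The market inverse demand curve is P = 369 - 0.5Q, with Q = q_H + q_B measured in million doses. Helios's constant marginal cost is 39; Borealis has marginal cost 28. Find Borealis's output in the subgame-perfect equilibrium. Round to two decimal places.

Solve by backward induction. Given q_H, the follower Borealis maximises π_B = (369 - (1/2)q_H - (1/2)q_B)q_B - 28q_B.
∂π_B/∂q_B = 341 - (1/2)q_H - q_B = 0 gives the reaction function q_B = (341 - (1/2)q_H).
The leader anticipates this reaction. Substituting into P = 369 - 0.5Q gives P = 397/2 - (1/4)q_H, so π_H = (397/2 - (1/4)q_H)q_H - 39q_H.
Maximising: ∂π_H/∂q_H = 319/2 - (1/2)q_H = 0, giving q_H = 319.
Then q_B = (341 - (1/2)·319) = 363/2.

181.50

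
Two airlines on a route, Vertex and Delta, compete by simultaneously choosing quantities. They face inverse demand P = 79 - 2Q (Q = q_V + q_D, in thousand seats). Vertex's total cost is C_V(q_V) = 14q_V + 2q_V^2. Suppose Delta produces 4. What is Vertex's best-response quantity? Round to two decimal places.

7.13

With the rival's output fixed at 4, Vertex's profit is π_V = (79 - 2·4 - 2q_V)q_V - (14q_V + 2q_V²) = (71 - 2q_V)q_V - (14q_V + 2q_V²).
∂π_V/∂q_V = 57 - 8q_V = 0, so q_V = 57/8.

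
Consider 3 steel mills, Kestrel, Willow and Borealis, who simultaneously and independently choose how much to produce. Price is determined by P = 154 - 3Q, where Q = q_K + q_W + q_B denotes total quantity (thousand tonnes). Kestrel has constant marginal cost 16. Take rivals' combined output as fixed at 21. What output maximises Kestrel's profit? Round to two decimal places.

12.50

With rivals' combined output fixed at 21, Kestrel's profit is π_K = (154 - 3·21 - 3q_K)q_K - (16q_K) = (91 - 3q_K)q_K - (16q_K).
∂π_K/∂q_K = 75 - 6q_K = 0, so q_K = 25/2.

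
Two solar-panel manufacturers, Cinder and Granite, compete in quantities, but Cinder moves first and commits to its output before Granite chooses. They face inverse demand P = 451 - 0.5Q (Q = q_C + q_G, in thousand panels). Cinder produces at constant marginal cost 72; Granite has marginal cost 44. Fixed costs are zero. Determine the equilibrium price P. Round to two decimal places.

The follower Granite best-responds to any q_C: π_G = (451 - 0.5Q)q_G - 44q_G.
Setting the follower's marginal profit to zero, 407 - (1/2)q_C - q_G = 0, i.e. q_G = (407 - (1/2)q_C).
The leader anticipates this reaction. Substituting into P = 451 - 0.5Q gives P = 495/2 - (1/4)q_C, so π_C = (495/2 - (1/4)q_C)q_C - 72q_C.
Leader FOC: 351/2 - (1/2)q_C = 0, so q_C = 351.
Then q_G = (407 - (1/2)·351) = 463/2.
Total output Q = 1165/2, so price P = 451 - (1/2)·(1165/2) = 639/4.

159.75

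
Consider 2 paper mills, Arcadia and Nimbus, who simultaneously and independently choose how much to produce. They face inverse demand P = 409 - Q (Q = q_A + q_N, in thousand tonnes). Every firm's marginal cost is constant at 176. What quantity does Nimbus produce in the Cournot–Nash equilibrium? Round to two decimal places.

A representative firm's profit is π_i = q_i(409 - Q) - 176q_i.
Setting ∂π_i/∂q_i = 0 with rivals' quantities fixed: 233 - 2q_i - q_j = 0.
With identical firms every q_j equals q_i, so q_j = q_i and 233 = 3q_i, giving q_i = 233/3.

77.67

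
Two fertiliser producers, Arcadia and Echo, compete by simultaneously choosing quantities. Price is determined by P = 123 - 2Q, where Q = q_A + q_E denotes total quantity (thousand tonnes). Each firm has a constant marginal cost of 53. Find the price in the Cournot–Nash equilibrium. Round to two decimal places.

A representative firm's profit is π_i = q_i(123 - 2Q) - 53q_i.
First-order condition (treating rivals' output as given): 70 - 4q_i - 2q_j = 0.
By symmetry each firm produces the same amount; substituting q_j = q_i yields q_i = 70/6 = 35/3.
Total output Q = 70/3, so price P = 123 - 2·(70/3) = 229/3.

76.33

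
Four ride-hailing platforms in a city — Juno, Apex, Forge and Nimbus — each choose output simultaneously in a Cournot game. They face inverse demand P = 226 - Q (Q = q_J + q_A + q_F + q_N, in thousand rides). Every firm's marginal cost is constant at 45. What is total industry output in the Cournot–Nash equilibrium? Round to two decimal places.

144.80

A representative firm's profit is π_i = q_i(226 - Q) - 45q_i.
Setting ∂π_i/∂q_i = 0 with rivals' quantities fixed: 181 - 2q_i - Σ_{j≠i} q_j = 0.
By symmetry each firm produces the same amount; substituting Σ_{j≠i} q_j = 3q_i yields q_i = 181/5.
Total output Q = 181/5 + 181/5 + 181/5 + 181/5 = 724/5.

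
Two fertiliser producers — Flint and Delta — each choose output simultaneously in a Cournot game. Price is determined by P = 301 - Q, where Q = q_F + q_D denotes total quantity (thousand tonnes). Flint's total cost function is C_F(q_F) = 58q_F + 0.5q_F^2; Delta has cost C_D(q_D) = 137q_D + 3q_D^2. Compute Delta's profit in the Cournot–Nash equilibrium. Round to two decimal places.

Flint's profit: π_F = (301 - Q)q_F - (58q_F + (1/2)q_F²). Setting ∂π_F/∂q_F = 0: 243 - 3q_F - (q_D) = 0.
Delta's first-order condition: 164 - 8q_D - (q_F) = 0.
So q_F = (243 - q_D)/3 and q_D = (164 - q_F)/8.
Substituting one into the other gives q_F = 1780/23 and q_D = 249/23.
Price P = 301 - 88.2174 = 212.7826.
Delta's profit: 212.7826·(249/23) - 137·(249/23) - 3(249/23)² = 468.8166.

468.82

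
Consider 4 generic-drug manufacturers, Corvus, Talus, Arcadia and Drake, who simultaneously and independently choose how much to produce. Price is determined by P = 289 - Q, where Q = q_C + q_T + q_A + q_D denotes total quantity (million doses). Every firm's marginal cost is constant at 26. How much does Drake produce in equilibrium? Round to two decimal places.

52.60

A representative firm's profit is π_i = q_i(289 - Q) - 26q_i.
First-order condition (treating rivals' output as given): 263 - 2q_i - Σ_{j≠i} q_j = 0.
With identical firms every q_j equals q_i, so Σ_{j≠i} q_j = 3q_i and 263 = 5q_i, giving q_i = 263/5.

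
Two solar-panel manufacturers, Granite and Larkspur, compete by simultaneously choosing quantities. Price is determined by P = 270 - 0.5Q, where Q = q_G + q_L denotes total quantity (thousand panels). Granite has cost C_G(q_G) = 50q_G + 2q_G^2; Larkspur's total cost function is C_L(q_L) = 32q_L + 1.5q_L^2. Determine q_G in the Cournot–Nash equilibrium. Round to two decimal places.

Granite's profit: π_G = (270 - 0.5Q)q_G - (50q_G + 2q_G²). Setting ∂π_G/∂q_G = 0: 220 - 5q_G - (1/2)(q_L) = 0.
Larkspur's profit: π_L = (270 - 0.5Q)q_L - (32q_L + (3/2)q_L²). Setting ∂π_L/∂q_L = 0: 238 - 4q_L - (1/2)(q_G) = 0.
Best responses: q_G = (220 - (1/2)q_L)/5, q_L = (238 - (1/2)q_G)/4.
Solving the pair: q_G = 38.5316, q_L = 54.6835.

38.53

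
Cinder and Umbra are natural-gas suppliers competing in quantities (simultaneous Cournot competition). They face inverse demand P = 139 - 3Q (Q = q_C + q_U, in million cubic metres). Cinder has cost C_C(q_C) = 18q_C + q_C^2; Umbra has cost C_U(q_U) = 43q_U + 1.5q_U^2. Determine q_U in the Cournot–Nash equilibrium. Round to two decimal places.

6.43

Cinder's profit: π_C = (139 - 3Q)q_C - (18q_C + q_C²). Setting ∂π_C/∂q_C = 0: 121 - 8q_C - 3(q_U) = 0.
Umbra's first-order condition: 96 - 9q_U - 3(q_C) = 0.
So q_C = (121 - 3q_U)/8 and q_U = (96 - 3q_C)/9.
Substituting one into the other gives q_C = 89/7 and q_U = 45/7.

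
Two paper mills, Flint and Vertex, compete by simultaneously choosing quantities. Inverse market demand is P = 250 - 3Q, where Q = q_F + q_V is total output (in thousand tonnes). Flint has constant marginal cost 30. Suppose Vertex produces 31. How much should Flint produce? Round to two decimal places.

With the rival's output fixed at 31, Flint's profit is π_F = (250 - 3·31 - 3q_F)q_F - (30q_F) = (157 - 3q_F)q_F - (30q_F).
∂π_F/∂q_F = 127 - 6q_F = 0, so q_F = 127/6.

21.17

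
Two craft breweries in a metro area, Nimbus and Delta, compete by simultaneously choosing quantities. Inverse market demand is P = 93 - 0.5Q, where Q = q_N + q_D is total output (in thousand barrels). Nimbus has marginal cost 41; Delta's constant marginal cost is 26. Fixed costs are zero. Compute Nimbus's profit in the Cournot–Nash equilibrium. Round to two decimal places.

Nimbus's profit: π_N = (93 - 0.5Q)q_N - (41q_N). Setting ∂π_N/∂q_N = 0: 52 - q_N - (1/2)(q_D) = 0.
Delta's first-order condition: 67 - q_D - (1/2)(q_N) = 0.
So q_N = (52 - (1/2)q_D) and q_D = (67 - (1/2)q_N).
Substituting one into the other gives q_N = 74/3 and q_D = 164/3.
Price P = 93 - (1/2)·(238/3) = 160/3.
Nimbus's profit: (160/3 - 41)·(74/3) = 304.2222.

304.22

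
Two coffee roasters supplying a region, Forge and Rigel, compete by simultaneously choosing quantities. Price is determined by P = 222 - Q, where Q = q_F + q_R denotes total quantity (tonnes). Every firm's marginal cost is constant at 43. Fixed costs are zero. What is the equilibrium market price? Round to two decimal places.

Each firm earns π_i = (222 - Q)q_i - 43q_i.
First-order condition (treating rivals' output as given): 179 - 2q_i - q_j = 0.
With identical firms every q_j equals q_i, so q_j = q_i and 179 = 3q_i, giving q_i = 179/3.
Total output Q = 358/3, so price P = 222 - 358/3 = 308/3.

102.67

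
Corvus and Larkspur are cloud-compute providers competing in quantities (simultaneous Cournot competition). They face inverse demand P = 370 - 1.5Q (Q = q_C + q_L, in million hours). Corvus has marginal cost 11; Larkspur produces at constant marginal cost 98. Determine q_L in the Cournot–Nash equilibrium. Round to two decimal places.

41.11

Corvus's profit: π_C = (370 - 1.5Q)q_C - (11q_C). Setting ∂π_C/∂q_C = 0: 359 - 3q_C - (3/2)(q_L) = 0.
Larkspur's profit: π_L = (370 - 1.5Q)q_L - (98q_L). Setting ∂π_L/∂q_L = 0: 272 - 3q_L - (3/2)(q_C) = 0.
So q_C = (359 - (3/2)q_L)/3 and q_L = (272 - (3/2)q_C)/3.
Solving the pair: q_C = 892/9, q_L = 370/9.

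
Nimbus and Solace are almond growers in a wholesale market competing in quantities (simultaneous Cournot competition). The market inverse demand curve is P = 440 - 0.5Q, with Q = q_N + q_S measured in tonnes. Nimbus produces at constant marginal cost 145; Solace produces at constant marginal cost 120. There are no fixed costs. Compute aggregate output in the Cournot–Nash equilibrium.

410

Nimbus's profit: π_N = (440 - 0.5Q)q_N - (145q_N). Setting ∂π_N/∂q_N = 0: 295 - q_N - (1/2)(q_S) = 0.
Solace's profit: π_S = (440 - 0.5Q)q_S - (120q_S). Setting ∂π_S/∂q_S = 0: 320 - q_S - (1/2)(q_N) = 0.
Best responses: q_N = (295 - (1/2)q_S), q_S = (320 - (1/2)q_N).
Solving the pair: q_N = 180, q_S = 230.
Total output Q = 180 + 230 = 410.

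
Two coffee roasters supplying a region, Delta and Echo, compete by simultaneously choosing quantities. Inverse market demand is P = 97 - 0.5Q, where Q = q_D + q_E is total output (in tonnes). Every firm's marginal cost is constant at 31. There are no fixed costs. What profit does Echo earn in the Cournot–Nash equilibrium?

Each firm earns π_i = (97 - 0.5Q)q_i - 31q_i.
First-order condition (treating rivals' output as given): 66 - q_i - (1/2)q_j = 0.
By symmetry each firm produces the same amount; substituting q_j = q_i yields q_i = 66/(3/2) = 44.
Price P = 97 - (1/2)·88 = 53.
Echo's profit: (53 - 31)·44 = 968.

968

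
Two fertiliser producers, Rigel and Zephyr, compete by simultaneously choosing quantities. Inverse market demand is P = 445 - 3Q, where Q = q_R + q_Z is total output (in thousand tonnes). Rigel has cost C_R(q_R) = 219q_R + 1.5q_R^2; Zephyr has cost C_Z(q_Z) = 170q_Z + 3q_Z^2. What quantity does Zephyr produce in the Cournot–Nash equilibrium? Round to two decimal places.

Rigel's profit: π_R = (445 - 3Q)q_R - (219q_R + (3/2)q_R²). Setting ∂π_R/∂q_R = 0: 226 - 9q_R - 3(q_Z) = 0.
Zephyr's profit: π_Z = (445 - 3Q)q_Z - (170q_Z + 3q_Z²). Setting ∂π_Z/∂q_Z = 0: 275 - 12q_Z - 3(q_R) = 0.
Rearranging gives the reaction functions q_R = (226 - 3q_Z)/9 and q_Z = (275 - 3q_R)/12.
Substituting one into the other gives q_R = 629/33 and q_Z = 599/33.

18.15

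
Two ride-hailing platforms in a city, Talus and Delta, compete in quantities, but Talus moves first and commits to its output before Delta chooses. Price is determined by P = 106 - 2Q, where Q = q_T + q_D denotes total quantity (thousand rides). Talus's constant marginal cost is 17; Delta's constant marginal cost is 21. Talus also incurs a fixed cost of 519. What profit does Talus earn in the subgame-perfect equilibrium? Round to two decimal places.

The follower Delta best-responds to any q_T: π_D = (106 - 2Q)q_D - 21q_D.
Setting the follower's marginal profit to zero, 85 - 2q_T - 4q_D = 0, i.e. q_D = (85 - 2q_T)/4.
Talus substitutes q_D(q_T) into its own profit: π_T = q_T(106 - 2q_T - (85 - 2q_T)/2) - 17q_T = (127/2 - q_T)q_T - 17q_T.
Leader FOC: 93/2 - 2q_T = 0, so q_T = 93/4.
Then q_D = (85 - 2·(93/4))/4 = 77/8.
Price P = 106 - 2·(263/8) = 161/4.
Talus's profit: (161/4 - 17)·(93/4) - 519 = 345/16.

21.56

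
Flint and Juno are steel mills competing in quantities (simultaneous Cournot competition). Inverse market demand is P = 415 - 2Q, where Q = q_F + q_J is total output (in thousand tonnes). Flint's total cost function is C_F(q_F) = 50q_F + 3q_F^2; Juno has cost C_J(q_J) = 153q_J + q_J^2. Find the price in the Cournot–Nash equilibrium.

Flint's profit: π_F = (415 - 2Q)q_F - (50q_F + 3q_F²). Setting ∂π_F/∂q_F = 0: 365 - 10q_F - 2(q_J) = 0.
Juno's first-order condition: 262 - 6q_J - 2(q_F) = 0.
Best responses: q_F = (365 - 2q_J)/10, q_J = (262 - 2q_F)/6.
Solving the pair: q_F = 119/4, q_J = 135/4.
Total output Q = 127/2, so price P = 415 - 2·(127/2) = 288.

288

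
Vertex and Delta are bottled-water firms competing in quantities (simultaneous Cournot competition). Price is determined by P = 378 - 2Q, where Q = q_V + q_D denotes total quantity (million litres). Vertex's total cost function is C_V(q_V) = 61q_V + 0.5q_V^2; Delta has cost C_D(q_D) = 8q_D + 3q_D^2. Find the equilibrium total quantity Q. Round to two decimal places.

Vertex's profit: π_V = (378 - 2Q)q_V - (61q_V + (1/2)q_V²). Setting ∂π_V/∂q_V = 0: 317 - 5q_V - 2(q_D) = 0.
Delta's first-order condition: 370 - 10q_D - 2(q_V) = 0.
So q_V = (317 - 2q_D)/5 and q_D = (370 - 2q_V)/10.
Solving the pair: q_V = 1215/23, q_D = 608/23.
Total output Q = 1215/23 + 608/23 = 1823/23.

79.26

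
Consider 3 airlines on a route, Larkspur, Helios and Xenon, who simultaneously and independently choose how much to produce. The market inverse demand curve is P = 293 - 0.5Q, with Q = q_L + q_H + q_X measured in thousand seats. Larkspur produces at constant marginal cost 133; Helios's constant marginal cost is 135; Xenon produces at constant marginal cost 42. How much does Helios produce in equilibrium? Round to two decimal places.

31.50

Larkspur's profit: π_L = (293 - 0.5Q)q_L - (133q_L). Setting ∂π_L/∂q_L = 0: 160 - q_L - (1/2)(q_H + q_X) = 0.
Helios's first-order condition: 158 - q_H - (1/2)(q_L + q_X) = 0.
Xenon's first-order condition: 251 - q_X - (1/2)(q_L + q_H) = 0.
Adding the 3 conditions: 569 − Q − Q = 0, i.e. Q = 569/2.
Back-substituting: q_L = (160 − 569/4)/(1/2) = 71/2, q_H = (158 − 569/4)/(1/2) = 63/2, q_X = (251 − 569/4)/(1/2) = 435/2.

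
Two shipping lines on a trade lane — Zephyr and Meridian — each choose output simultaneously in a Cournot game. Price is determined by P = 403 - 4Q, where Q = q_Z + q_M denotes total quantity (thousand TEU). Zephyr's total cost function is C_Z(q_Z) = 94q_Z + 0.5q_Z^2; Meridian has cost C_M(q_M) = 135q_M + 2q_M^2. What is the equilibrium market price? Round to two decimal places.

237.26

Zephyr's profit: π_Z = (403 - 4Q)q_Z - (94q_Z + (1/2)q_Z²). Setting ∂π_Z/∂q_Z = 0: 309 - 9q_Z - 4(q_M) = 0.
Meridian's first-order condition: 268 - 12q_M - 4(q_Z) = 0.
Rearranging gives the reaction functions q_Z = (309 - 4q_M)/9 and q_M = (268 - 4q_Z)/12.
Solving the pair: q_Z = 659/23, q_M = 294/23.
Total output Q = 953/23, so price P = 403 - 4·(953/23) = 237.2609.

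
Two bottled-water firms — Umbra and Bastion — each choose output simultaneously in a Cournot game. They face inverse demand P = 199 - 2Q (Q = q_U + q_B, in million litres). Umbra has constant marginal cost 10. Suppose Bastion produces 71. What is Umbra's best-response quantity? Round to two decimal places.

With the rival's output fixed at 71, Umbra's profit is π_U = (199 - 2·71 - 2q_U)q_U - (10q_U) = (57 - 2q_U)q_U - (10q_U).
∂π_U/∂q_U = 47 - 4q_U = 0, so q_U = 47/4.

11.75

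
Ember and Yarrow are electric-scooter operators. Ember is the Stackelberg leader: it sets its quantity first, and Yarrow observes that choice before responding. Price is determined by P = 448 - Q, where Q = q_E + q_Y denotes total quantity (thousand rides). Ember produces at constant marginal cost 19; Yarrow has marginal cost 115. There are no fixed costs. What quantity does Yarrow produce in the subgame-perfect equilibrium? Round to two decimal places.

35.25

The follower Yarrow best-responds to any q_E: π_Y = (448 - Q)q_Y - 115q_Y.
Follower FOC: 333 - q_E - 2q_Y = 0, so q_Y(q_E) = (333 - q_E)/2.
The leader anticipates this reaction. Substituting into P = 448 - Q gives P = 563/2 - (1/2)q_E, so π_E = (563/2 - (1/2)q_E)q_E - 19q_E.
The leader's first-order condition 525/2 - q_E = 0 yields q_E = 525/2.
Then q_Y = (333 - 525/2)/2 = 141/4.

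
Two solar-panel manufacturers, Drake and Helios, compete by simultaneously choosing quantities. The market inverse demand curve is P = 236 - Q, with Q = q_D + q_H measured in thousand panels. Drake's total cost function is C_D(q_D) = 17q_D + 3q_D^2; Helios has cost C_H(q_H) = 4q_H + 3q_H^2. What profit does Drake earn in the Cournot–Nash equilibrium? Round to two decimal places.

2328.45

Drake's profit: π_D = (236 - Q)q_D - (17q_D + 3q_D²). Setting ∂π_D/∂q_D = 0: 219 - 8q_D - (q_H) = 0.
Helios's profit: π_H = (236 - Q)q_H - (4q_H + 3q_H²). Setting ∂π_H/∂q_H = 0: 232 - 8q_H - (q_D) = 0.
Best responses: q_D = (219 - q_H)/8, q_H = (232 - q_D)/8.
Solving the pair: q_D = 1520/63, q_H = 1637/63.
Price P = 236 - 451/9 = 1673/9.
Drake's profit: (1673/9)·(1520/63) - 17·(1520/63) - 3(1520/63)² = 2328.4455.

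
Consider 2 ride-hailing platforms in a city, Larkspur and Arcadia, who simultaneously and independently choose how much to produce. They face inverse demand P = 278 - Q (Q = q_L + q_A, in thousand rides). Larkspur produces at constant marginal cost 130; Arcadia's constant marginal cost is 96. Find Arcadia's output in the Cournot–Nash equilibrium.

72

Larkspur's profit: π_L = (278 - Q)q_L - (130q_L). Setting ∂π_L/∂q_L = 0: 148 - 2q_L - (q_A) = 0.
Arcadia's profit: π_A = (278 - Q)q_A - (96q_A). Setting ∂π_A/∂q_A = 0: 182 - 2q_A - (q_L) = 0.
Rearranging gives the reaction functions q_L = (148 - q_A)/2 and q_A = (182 - q_L)/2.
Substituting one into the other gives q_L = 38 and q_A = 72.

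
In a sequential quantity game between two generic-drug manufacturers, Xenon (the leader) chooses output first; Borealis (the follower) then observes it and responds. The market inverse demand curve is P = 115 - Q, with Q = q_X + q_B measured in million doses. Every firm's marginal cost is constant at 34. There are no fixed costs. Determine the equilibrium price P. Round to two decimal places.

54.25

Solve by backward induction. Given q_X, the follower Borealis maximises π_B = (115 - q_X - q_B)q_B - 34q_B.
Setting the follower's marginal profit to zero, 81 - q_X - 2q_B = 0, i.e. q_B = (81 - q_X)/2.
Xenon substitutes q_B(q_X) into its own profit: π_X = q_X(115 - q_X - (81 - q_X)/2) - 34q_X = (149/2 - (1/2)q_X)q_X - 34q_X.
The leader's first-order condition 81/2 - q_X = 0 yields q_X = 81/2.
Then q_B = (81 - 81/2)/2 = 81/4.
Total output Q = 243/4, so price P = 115 - 243/4 = 217/4.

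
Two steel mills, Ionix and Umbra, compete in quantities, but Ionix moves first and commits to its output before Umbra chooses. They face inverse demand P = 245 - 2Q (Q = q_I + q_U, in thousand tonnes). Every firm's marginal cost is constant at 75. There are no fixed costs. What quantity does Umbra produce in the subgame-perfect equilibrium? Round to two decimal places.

21.25

Solve by backward induction. Given q_I, the follower Umbra maximises π_U = (245 - 2q_I - 2q_U)q_U - 75q_U.
∂π_U/∂q_U = 170 - 2q_I - 4q_U = 0 gives the reaction function q_U = (170 - 2q_I)/4.
Ionix substitutes q_U(q_I) into its own profit: π_I = q_I(245 - 2q_I - (170 - 2q_I)/2) - 75q_I = (160 - q_I)q_I - 75q_I.
The leader's first-order condition 85 - 2q_I = 0 yields q_I = 85/2.
Then q_U = (170 - 2·(85/2))/4 = 85/4.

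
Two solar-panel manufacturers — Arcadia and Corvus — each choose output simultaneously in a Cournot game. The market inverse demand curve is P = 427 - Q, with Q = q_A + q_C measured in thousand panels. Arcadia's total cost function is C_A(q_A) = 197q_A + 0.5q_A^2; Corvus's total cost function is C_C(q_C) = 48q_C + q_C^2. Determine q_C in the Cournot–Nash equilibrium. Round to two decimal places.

82.45

Arcadia's profit: π_A = (427 - Q)q_A - (197q_A + (1/2)q_A²). Setting ∂π_A/∂q_A = 0: 230 - 3q_A - (q_C) = 0.
Corvus's profit: π_C = (427 - Q)q_C - (48q_C + q_C²). Setting ∂π_C/∂q_C = 0: 379 - 4q_C - (q_A) = 0.
So q_A = (230 - q_C)/3 and q_C = (379 - q_A)/4.
Substituting one into the other gives q_A = 541/11 and q_C = 907/11.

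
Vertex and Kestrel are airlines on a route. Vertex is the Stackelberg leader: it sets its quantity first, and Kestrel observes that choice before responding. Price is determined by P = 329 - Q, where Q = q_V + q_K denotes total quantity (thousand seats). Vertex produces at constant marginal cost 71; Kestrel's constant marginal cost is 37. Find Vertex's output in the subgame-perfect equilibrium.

Solve by backward induction. Given q_V, the follower Kestrel maximises π_K = (329 - q_V - q_K)q_K - 37q_K.
∂π_K/∂q_K = 292 - q_V - 2q_K = 0 gives the reaction function q_K = (292 - q_V)/2.
The leader anticipates this reaction. Substituting into P = 329 - Q gives P = 183 - (1/2)q_V, so π_V = (183 - (1/2)q_V)q_V - 71q_V.
The leader's first-order condition 112 - q_V = 0 yields q_V = 112.
Then q_K = (292 - 112)/2 = 90.

112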